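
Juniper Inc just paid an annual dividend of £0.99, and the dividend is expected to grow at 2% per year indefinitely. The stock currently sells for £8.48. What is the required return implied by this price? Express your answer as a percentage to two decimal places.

13.91%

D₁ = £0.99 × 1.02 = £1.0098
P = D₁/(r − g) ⇒ r = D₁/P + g = £1.0098/£8.48 + 0.02 = 0.119080 + 0.02 = 0.139080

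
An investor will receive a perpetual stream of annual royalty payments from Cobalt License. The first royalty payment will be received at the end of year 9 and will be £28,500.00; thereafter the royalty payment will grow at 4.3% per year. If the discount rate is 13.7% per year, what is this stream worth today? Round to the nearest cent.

Value at end of year 8: C₁ / (r − g) = £28,500.00 / (0.137 − 0.043) = £303,191.4894
Discount to today: PV = £303,191.4894 / (1 + 0.137)^8 = £303,191.4894 / 2.793082 = £108,550.87

£108550.87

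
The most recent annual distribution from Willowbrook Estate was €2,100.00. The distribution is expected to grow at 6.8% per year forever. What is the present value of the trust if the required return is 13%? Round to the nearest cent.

€36174.19

D₁ = D₀ × (1 + g) = €2,100.00 × 1.068 = €2,242.8000
Growing perpetuity: P = D₁ / (r − g) = €2,242.8000 / (0.13 − 0.068) = €36,174.19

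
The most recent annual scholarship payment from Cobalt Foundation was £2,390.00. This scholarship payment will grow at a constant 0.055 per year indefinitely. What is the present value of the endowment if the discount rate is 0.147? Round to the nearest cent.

£27407.07

D₁ = D₀ × (1 + g) = £2,390.00 × 1.055 = £2,521.4500
Growing perpetuity: P = D₁ / (r − g) = £2,521.4500 / (0.147 − 0.055) = £27,407.07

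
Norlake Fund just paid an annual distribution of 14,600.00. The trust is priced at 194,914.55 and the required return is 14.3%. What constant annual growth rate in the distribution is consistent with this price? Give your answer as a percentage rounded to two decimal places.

P = D₀(1+g)/(r−g) ⇒ P(r−g) = D₀(1+g) ⇒ g(P+D₀) = P·r − D₀
g = (P·r − D₀)/(P + D₀) = (194,914.55×0.143 − 14,600.00) / (194,914.55 + 14,600.00) = 0.063350

6.34%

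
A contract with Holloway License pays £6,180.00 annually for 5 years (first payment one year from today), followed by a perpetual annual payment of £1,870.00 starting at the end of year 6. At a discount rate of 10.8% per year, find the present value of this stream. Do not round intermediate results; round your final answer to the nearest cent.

£33324.60

PV of 5-year annuity: £6,180.00 × [1 − (1+0.108)^−5] / 0.108 = 22956.02441
Perpetuity value at year 5: £1,870.00 / 0.108 = 17314.81481
PV of perpetuity: 17314.81481 / (1+0.108)^5 = 10368.57442
Total PV = 22956.02441 + 10368.57442 = 33324.59883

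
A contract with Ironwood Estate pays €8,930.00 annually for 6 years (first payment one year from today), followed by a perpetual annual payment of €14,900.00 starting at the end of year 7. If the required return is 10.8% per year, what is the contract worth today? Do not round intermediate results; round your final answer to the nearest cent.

€112560.47

PV of 6-year annuity: €8,930.00 × [1 − (1+0.108)^−6] / 0.108 = 37997.36807
Perpetuity value at year 6: €14,900.00 / 0.108 = 137962.96296
PV of perpetuity: 137962.96296 / (1+0.108)^6 = 74563.09911
Total PV = 37997.36807 + 74563.09911 = 112560.46718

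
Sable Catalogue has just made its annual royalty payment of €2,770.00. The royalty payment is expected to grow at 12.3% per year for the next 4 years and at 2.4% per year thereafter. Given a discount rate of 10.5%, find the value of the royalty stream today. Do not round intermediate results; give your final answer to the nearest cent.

€48895.00

D_1 = 3110.71000
D_2 = 3493.32733
D_3 = 3923.00659
D_4 = 4405.53640
Terminal value at year 4: TV = D_4×(1+g_2)/(r−g_2) = 4511.26928/0.081 = 55694.68242
P_0 = D_1/(1+r)^1 + D_2/(1+r)^2 + D_3/(1+r)^3 + D_4/(1+r)^4 + TV/(1+r)^4
    = 2815.12217 + 2860.97937 + 2907.58355 + 2954.94691 + 37356.36583 = 48894.99783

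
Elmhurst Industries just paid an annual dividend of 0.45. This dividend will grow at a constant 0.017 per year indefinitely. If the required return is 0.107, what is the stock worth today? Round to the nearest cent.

D₁ = D₀ × (1 + g) = 0.45 × 1.017 = 0.4577
Growing perpetuity: P = D₁ / (r − g) = 0.4577 / (0.107 − 0.017) = 5.09

5.09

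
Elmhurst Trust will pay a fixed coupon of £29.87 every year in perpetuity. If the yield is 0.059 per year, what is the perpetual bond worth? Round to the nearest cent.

Level perpetuity: PV = C / r = £29.87 / 0.059 = £506.27

£506.27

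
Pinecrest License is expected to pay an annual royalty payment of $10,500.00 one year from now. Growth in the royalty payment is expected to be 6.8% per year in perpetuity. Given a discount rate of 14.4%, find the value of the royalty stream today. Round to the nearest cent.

$138157.89

Growing perpetuity: P = D₁ / (r − g) = $10,500.0000 / (0.144 − 0.068) = $138,157.89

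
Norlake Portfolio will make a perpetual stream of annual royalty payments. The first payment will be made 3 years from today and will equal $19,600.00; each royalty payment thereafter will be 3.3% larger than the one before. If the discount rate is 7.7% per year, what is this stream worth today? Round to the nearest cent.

Value at end of year 2: C₁ / (r − g) = $19,600.00 / (0.077 − 0.033) = $445,454.5455
Discount to today: PV = $445,454.5455 / (1 + 0.077)^2 = $445,454.5455 / 1.159929 = $384,036.04

$384036.04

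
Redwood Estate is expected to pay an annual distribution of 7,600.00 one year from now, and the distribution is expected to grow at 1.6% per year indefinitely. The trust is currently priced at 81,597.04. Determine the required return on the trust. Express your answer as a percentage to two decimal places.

10.91%

P = D₁/(r − g) ⇒ r = D₁/P + g = 7,600.0000/81,597.04 + 0.016 = 0.093141 + 0.016 = 0.109141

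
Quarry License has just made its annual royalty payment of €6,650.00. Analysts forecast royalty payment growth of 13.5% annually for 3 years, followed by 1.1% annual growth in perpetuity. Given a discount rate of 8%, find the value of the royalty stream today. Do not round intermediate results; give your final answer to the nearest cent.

€135145.93

D_1 = 7547.75000
D_2 = 8566.69625
D_3 = 9723.20024
Terminal value at year 3: TV = D_3×(1+g_2)/(r−g_2) = 9830.15545/0.069 = 142466.02096
P_0 = D_1/(1+r)^1 + D_2/(1+r)^2 + D_3/(1+r)^3 + TV/(1+r)^3
    = 6988.65741 + 7344.56126 + 7718.58984 + 113094.12069 = 135145.92919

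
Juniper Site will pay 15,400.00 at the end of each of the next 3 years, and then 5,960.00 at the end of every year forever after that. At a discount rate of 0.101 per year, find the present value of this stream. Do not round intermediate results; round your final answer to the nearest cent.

82444.52

PV of 3-year annuity: 15,400.00 × [1 − (1+0.101)^−3] / 0.101 = 38230.19803
Perpetuity value at year 3: 5,960.00 / 0.101 = 59009.90099
PV of perpetuity: 59009.90099 / (1+0.101)^3 = 44214.31785
Total PV = 38230.19803 + 44214.31785 = 82444.51589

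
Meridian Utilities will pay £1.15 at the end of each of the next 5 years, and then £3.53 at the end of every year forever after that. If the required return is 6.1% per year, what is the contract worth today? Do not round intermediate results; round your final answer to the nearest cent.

£47.87

PV of 5-year annuity: £1.15 × [1 − (1+0.061)^−5] / 0.061 = 4.83107
Perpetuity value at year 5: £3.53 / 0.061 = 57.86885
PV of perpetuity: 57.86885 / (1+0.061)^5 = 43.03957
Total PV = 4.83107 + 43.03957 = 47.87064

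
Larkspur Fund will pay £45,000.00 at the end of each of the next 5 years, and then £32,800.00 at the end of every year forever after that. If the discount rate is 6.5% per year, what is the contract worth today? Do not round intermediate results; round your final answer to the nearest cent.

PV of 5-year annuity: £45,000.00 × [1 − (1+0.065)^−5] / 0.065 = 187005.57472
Perpetuity value at year 5: £32,800.00 / 0.065 = 504615.38462
PV of perpetuity: 504615.38462 / (1+0.065)^5 = 368309.09904
Total PV = 187005.57472 + 368309.09904 = 555314.67376

£555314.67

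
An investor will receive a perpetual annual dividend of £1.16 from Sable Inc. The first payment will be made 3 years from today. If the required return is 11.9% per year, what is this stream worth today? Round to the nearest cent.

Value at end of year 2: C / r = £1.16 / 0.119 = £9.7479
Discount to today: PV = £9.7479 / (1 + 0.119)^2 = £9.7479 / 1.252161 = £7.78

£7.78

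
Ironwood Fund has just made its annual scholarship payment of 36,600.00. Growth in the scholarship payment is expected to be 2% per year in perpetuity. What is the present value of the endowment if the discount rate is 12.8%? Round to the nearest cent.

D₁ = D₀ × (1 + g) = 36,600.00 × 1.02 = 37,332.0000
Growing perpetuity: P = D₁ / (r − g) = 37,332.0000 / (0.128 − 0.02) = 345,666.67

345666.67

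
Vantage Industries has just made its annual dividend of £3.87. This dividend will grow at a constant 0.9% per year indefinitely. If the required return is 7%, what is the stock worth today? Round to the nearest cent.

D₁ = D₀ × (1 + g) = £3.87 × 1.009 = £3.9048
Growing perpetuity: P = D₁ / (r − g) = £3.9048 / (0.07 − 0.009) = £64.01

£64.01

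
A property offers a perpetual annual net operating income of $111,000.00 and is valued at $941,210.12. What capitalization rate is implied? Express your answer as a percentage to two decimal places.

11.79%

P = C/r ⇒ r = C/P = $111,000.00/$941,210.12 = 0.117933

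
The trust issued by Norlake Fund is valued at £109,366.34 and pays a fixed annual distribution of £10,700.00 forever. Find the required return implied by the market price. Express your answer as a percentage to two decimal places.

P = C/r ⇒ r = C/P = £10,700.00/£109,366.34 = 0.097836

9.78%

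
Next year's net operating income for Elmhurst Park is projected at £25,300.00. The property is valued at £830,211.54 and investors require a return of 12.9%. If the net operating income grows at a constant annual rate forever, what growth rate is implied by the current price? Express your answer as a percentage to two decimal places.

9.85%

P = D₁/(r−g) ⇒ g = r − D₁/P = 0.129 − £25,300.00/£830,211.54 = 0.098526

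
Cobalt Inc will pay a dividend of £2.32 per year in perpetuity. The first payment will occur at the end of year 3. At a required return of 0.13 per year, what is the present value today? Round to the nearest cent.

£13.98

Value at end of year 2: C / r = £2.32 / 0.13 = £17.8462
Discount to today: PV = £17.8462 / (1 + 0.13)^2 = £17.8462 / 1.276900 = £13.98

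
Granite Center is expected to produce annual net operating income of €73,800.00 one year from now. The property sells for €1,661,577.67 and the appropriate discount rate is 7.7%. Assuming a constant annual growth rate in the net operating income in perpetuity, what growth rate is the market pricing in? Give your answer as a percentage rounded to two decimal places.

3.26%

P = D₁/(r−g) ⇒ g = r − D₁/P = 0.077 − €73,800.00/€1,661,577.67 = 0.032584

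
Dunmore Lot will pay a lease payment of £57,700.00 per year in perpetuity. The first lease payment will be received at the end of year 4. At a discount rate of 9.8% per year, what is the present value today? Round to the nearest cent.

£444777.41

Value at end of year 3: C / r = £57,700.00 / 0.098 = £588,775.5102
Discount to today: PV = £588,775.5102 / (1 + 0.098)^3 = £588,775.5102 / 1.323753 = £444,777.41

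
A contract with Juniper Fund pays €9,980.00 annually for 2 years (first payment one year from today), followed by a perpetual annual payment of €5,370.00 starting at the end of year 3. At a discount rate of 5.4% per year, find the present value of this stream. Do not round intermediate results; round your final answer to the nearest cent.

€107967.99

PV of 2-year annuity: €9,980.00 × [1 − (1+0.054)^−2] / 0.054 = 18452.26822
Perpetuity value at year 2: €5,370.00 / 0.054 = 99444.44444
PV of perpetuity: 99444.44444 / (1+0.054)^2 = 89515.71896
Total PV = 18452.26822 + 89515.71896 = 107967.98718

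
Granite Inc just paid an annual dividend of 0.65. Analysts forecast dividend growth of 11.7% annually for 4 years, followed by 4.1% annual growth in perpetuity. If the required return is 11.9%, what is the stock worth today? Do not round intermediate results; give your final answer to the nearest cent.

D_1 = 0.72605
D_2 = 0.81100
D_3 = 0.90588
D_4 = 1.01187
Terminal value at year 4: TV = D_4×(1+g_2)/(r−g_2) = 1.05336/0.078 = 13.50461
P_0 = D_1/(1+r)^1 + D_2/(1+r)^2 + D_3/(1+r)^3 + D_4/(1+r)^4 + TV/(1+r)^4
    = 0.64884 + 0.64768 + 0.64652 + 0.64537 + 8.61315 = 11.20155

11.20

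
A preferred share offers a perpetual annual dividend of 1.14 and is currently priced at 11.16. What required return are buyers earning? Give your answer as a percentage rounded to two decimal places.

10.22%

P = C/r ⇒ r = C/P = 1.14/11.16 = 0.102151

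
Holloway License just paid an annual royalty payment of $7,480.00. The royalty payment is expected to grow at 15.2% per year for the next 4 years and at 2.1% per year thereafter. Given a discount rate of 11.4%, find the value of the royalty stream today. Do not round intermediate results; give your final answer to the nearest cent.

D_1 = 8616.96000
D_2 = 9926.73792
D_3 = 11435.60208
D_4 = 13173.81360
Terminal value at year 4: TV = D_4×(1+g_2)/(r−g_2) = 13450.46369/0.093 = 144628.64179
P_0 = D_1/(1+r)^1 + D_2/(1+r)^2 + D_3/(1+r)^3 + D_4/(1+r)^4 + TV/(1+r)^4
    = 7735.15260 + 7999.00880 + 8271.86547 + 8554.02964 + 93910.36843 = 126470.42494

$126470.42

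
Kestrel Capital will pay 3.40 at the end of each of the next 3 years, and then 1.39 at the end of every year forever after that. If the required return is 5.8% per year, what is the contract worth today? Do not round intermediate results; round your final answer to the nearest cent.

PV of 3-year annuity: 3.40 × [1 − (1+0.058)^−3] / 0.058 = 9.12198
Perpetuity value at year 3: 1.39 / 0.058 = 23.96552
PV of perpetuity: 23.96552 / (1+0.058)^3 = 20.23624
Total PV = 9.12198 + 20.23624 = 29.35821

29.36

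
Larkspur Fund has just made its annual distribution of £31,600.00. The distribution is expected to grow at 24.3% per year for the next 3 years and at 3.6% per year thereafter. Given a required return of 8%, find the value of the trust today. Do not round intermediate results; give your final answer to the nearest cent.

D_1 = 39278.80000
D_2 = 48823.54840
D_3 = 60687.67066
Terminal value at year 3: TV = D_3×(1+g_2)/(r−g_2) = 62872.42681/0.044 = 1428918.79102
P_0 = D_1/(1+r)^1 + D_2/(1+r)^2 + D_3/(1+r)^3 + TV/(1+r)^3
    = 36369.25926 + 41858.32339 + 48175.82960 + 1134321.80611 = 1260725.21836

£1260725.22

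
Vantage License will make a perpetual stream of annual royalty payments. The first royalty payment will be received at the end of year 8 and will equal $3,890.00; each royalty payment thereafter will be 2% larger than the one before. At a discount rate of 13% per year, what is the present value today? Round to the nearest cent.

Value at end of year 7: C₁ / (r − g) = $3,890.00 / (0.13 − 0.02) = $35,363.6364
Discount to today: PV = $35,363.6364 / (1 + 0.13)^7 = $35,363.6364 / 2.352605 = $15,031.69

$15031.69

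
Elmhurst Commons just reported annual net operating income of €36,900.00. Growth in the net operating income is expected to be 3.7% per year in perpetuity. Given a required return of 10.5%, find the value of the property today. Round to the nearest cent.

D₁ = D₀ × (1 + g) = €36,900.00 × 1.037 = €38,265.3000
Growing perpetuity: P = D₁ / (r − g) = €38,265.3000 / (0.105 − 0.037) = €562,725.00

€562725.00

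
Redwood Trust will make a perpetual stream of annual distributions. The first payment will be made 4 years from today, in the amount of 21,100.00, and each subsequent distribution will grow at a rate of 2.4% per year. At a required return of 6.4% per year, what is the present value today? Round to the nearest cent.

Value at end of year 3: C₁ / (r − g) = 21,100.00 / (0.064 − 0.024) = 527,500.0000
Discount to today: PV = 527,500.0000 / (1 + 0.064)^3 = 527,500.0000 / 1.204550 = 437,922.82

437922.82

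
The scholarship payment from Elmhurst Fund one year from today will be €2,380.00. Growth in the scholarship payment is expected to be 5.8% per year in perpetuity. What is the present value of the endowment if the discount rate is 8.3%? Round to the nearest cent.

€95200.00

Growing perpetuity: P = D₁ / (r − g) = €2,380.0000 / (0.083 − 0.058) = €95,200.00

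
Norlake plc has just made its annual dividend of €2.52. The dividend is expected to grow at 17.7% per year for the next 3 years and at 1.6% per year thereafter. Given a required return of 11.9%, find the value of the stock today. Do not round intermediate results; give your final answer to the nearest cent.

€37.30

D_1 = 2.96604
D_2 = 3.49103
D_3 = 4.10894
Terminal value at year 3: TV = D_3×(1+g_2)/(r−g_2) = 4.17468/0.103 = 40.53092
P_0 = D_1/(1+r)^1 + D_2/(1+r)^2 + D_3/(1+r)^3 + TV/(1+r)^3
    = 2.65062 + 2.78800 + 2.93251 + 28.92652 = 37.29765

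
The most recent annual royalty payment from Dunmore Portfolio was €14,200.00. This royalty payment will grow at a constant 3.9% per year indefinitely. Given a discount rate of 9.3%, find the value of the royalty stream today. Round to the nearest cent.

€273218.52

D₁ = D₀ × (1 + g) = €14,200.00 × 1.039 = €14,753.8000
Growing perpetuity: P = D₁ / (r − g) = €14,753.8000 / (0.093 − 0.039) = €273,218.52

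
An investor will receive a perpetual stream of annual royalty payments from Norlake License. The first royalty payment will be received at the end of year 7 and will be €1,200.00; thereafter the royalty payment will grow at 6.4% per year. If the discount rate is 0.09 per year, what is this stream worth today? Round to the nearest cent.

Value at end of year 6: C₁ / (r − g) = €1,200.00 / (0.09 − 0.064) = €46,153.8462
Discount to today: PV = €46,153.8462 / (1 + 0.09)^6 = €46,153.8462 / 1.677100 = €27,520.03

€27520.03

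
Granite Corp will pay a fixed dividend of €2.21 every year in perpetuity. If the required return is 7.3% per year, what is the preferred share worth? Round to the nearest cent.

Level perpetuity: PV = C / r = €2.21 / 0.073 = €30.27

€30.27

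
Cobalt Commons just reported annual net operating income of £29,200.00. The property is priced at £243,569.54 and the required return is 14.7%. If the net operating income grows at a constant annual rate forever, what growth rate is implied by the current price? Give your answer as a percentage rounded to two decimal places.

2.42%

P = D₀(1+g)/(r−g) ⇒ P(r−g) = D₀(1+g) ⇒ g(P+D₀) = P·r − D₀
g = (P·r − D₀)/(P + D₀) = (£243,569.54×0.147 − £29,200.00) / (£243,569.54 + £29,200.00) = 0.024214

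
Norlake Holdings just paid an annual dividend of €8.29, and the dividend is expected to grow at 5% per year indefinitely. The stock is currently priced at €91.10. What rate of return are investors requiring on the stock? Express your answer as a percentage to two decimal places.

14.55%

D₁ = €8.29 × 1.05 = €8.7045
P = D₁/(r − g) ⇒ r = D₁/P + g = €8.7045/€91.10 + 0.05 = 0.095549 + 0.05 = 0.145549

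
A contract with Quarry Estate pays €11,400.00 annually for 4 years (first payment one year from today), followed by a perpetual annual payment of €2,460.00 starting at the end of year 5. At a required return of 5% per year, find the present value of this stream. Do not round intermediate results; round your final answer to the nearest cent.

€80900.80

PV of 4-year annuity: €11,400.00 × [1 − (1+0.05)^−4] / 0.05 = 40423.83575
Perpetuity value at year 4: €2,460.00 / 0.05 = 49200.00000
PV of perpetuity: 49200.00000 / (1+0.05)^4 = 40476.96176
Total PV = 40423.83575 + 40476.96176 = 80900.79751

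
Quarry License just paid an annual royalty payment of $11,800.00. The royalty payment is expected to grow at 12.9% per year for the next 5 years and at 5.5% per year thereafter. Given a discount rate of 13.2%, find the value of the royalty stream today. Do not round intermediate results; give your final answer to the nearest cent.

D_1 = 13322.20000
D_2 = 15040.76380
D_3 = 16981.02233
D_4 = 19171.57421
D_5 = 21644.70728
Terminal value at year 5: TV = D_5×(1+g_2)/(r−g_2) = 22835.16618/0.077 = 296560.59980
P_0 = D_1/(1+r)^1 + D_2/(1+r)^2 + D_3/(1+r)^3 + D_4/(1+r)^4 + D_5/(1+r)^5 + TV/(1+r)^5
    = 11768.72792 + 11737.53871 + 11706.43216 + 11675.40804 + 11644.46615 + 159544.30891 = 218076.88188

$218076.88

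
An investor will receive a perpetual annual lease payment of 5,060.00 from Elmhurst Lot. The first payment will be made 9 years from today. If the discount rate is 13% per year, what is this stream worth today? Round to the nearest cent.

Value at end of year 8: C / r = 5,060.00 / 0.13 = 38,923.0769
Discount to today: PV = 38,923.0769 / (1 + 0.13)^8 = 38,923.0769 / 2.658444 = 14,641.30

14641.30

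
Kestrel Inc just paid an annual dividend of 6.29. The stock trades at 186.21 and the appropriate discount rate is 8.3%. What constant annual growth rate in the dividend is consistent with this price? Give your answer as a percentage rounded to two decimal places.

4.76%

P = D₀(1+g)/(r−g) ⇒ P(r−g) = D₀(1+g) ⇒ g(P+D₀) = P·r − D₀
g = (P·r − D₀)/(P + D₀) = (186.21×0.083 − 6.29) / (186.21 + 6.29) = 0.047613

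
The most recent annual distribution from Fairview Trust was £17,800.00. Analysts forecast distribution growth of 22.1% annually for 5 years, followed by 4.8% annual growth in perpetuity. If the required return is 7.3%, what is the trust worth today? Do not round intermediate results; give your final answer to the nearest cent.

D_1 = 21733.80000
D_2 = 26536.96980
D_3 = 32401.64013
D_4 = 39562.40259
D_5 = 48305.69357
Terminal value at year 5: TV = D_5×(1+g_2)/(r−g_2) = 50624.36686/0.025 = 2024974.67432
P_0 = D_1/(1+r)^1 + D_2/(1+r)^2 + D_3/(1+r)^3 + D_4/(1+r)^4 + D_5/(1+r)^5 + TV/(1+r)^5
    = 20255.17241 + 23048.98930 + 26228.16024 + 29845.83751 + 33962.50475 + 1423708.19924 = 1557048.86345

£1557048.86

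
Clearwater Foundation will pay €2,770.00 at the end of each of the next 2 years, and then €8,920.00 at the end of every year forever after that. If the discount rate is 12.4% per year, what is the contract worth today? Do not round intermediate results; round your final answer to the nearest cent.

€61596.04

PV of 2-year annuity: €2,770.00 × [1 − (1+0.124)^−2] / 0.124 = 4656.95090
Perpetuity value at year 2: €8,920.00 / 0.124 = 71935.48387
PV of perpetuity: 71935.48387 / (1+0.124)^2 = 56939.09325
Total PV = 4656.95090 + 56939.09325 = 61596.04415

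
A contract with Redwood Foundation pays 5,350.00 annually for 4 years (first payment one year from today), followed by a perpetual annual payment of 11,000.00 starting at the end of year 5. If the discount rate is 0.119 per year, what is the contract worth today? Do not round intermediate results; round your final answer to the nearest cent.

75239.75

PV of 4-year annuity: 5,350.00 × [1 − (1+0.119)^−4] / 0.119 = 16284.10246
Perpetuity value at year 4: 11,000.00 / 0.119 = 92436.97479
PV of perpetuity: 92436.97479 / (1+0.119)^4 = 58955.64263
Total PV = 16284.10246 + 58955.64263 = 75239.74509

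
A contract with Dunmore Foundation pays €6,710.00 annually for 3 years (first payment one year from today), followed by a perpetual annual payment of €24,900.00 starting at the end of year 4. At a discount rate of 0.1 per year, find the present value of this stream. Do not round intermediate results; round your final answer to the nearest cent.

€203764.16

PV of 3-year annuity: €6,710.00 × [1 − (1+0.1)^−3] / 0.1 = 16686.77686
Perpetuity value at year 3: €24,900.00 / 0.1 = 249000.00000
PV of perpetuity: 249000.00000 / (1+0.1)^3 = 187077.38542
Total PV = 16686.77686 + 187077.38542 = 203764.16228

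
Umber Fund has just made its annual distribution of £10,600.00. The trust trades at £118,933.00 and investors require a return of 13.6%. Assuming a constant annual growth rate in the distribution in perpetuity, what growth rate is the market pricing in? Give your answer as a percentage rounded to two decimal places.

4.30%

P = D₀(1+g)/(r−g) ⇒ P(r−g) = D₀(1+g) ⇒ g(P+D₀) = P·r − D₀
g = (P·r − D₀)/(P + D₀) = (£118,933.00×0.136 − £10,600.00) / (£118,933.00 + £10,600.00) = 0.043038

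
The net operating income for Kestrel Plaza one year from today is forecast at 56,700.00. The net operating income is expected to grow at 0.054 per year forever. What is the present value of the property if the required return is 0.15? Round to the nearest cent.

Growing perpetuity: P = D₁ / (r − g) = 56,700.0000 / (0.15 − 0.054) = 590,625.00

590625.00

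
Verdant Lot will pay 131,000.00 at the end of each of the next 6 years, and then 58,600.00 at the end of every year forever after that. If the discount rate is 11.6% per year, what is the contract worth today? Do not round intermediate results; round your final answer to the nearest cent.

PV of 6-year annuity: 131,000.00 × [1 − (1+0.116)^−6] / 0.116 = 544751.63095
Perpetuity value at year 6: 58,600.00 / 0.116 = 505172.41379
PV of perpetuity: 505172.41379 / (1+0.116)^6 = 261489.62315
Total PV = 544751.63095 + 261489.62315 = 806241.25411

806241.25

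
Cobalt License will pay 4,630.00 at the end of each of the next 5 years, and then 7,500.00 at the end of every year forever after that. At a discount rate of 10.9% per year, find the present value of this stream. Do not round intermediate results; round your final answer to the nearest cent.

58173.38

PV of 5-year annuity: 4,630.00 × [1 − (1+0.109)^−5] / 0.109 = 17155.13664
Perpetuity value at year 5: 7,500.00 / 0.109 = 68807.33945
PV of perpetuity: 68807.33945 / (1+0.109)^5 = 41018.24122
Total PV = 17155.13664 + 41018.24122 = 58173.37786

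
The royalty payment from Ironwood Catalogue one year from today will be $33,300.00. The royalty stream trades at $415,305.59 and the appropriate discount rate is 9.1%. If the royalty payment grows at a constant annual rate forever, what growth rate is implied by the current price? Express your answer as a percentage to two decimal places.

1.08%

P = D₁/(r−g) ⇒ g = r − D₁/P = 0.091 − $33,300.00/$415,305.59 = 0.010818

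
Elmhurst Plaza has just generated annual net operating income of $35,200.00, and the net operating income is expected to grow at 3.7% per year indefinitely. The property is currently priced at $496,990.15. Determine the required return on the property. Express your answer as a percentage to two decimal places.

11.04%

D₁ = $35,200.00 × 1.037 = $36,502.4000
P = D₁/(r − g) ⇒ r = D₁/P + g = $36,502.4000/$496,990.15 + 0.037 = 0.073447 + 0.037 = 0.110447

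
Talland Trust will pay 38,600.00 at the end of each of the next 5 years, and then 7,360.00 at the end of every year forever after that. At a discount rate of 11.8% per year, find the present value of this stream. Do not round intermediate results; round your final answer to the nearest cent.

175546.29

PV of 5-year annuity: 38,600.00 × [1 − (1+0.118)^−5] / 0.118 = 139836.54013
Perpetuity value at year 5: 7,360.00 / 0.118 = 62372.88136
PV of perpetuity: 62372.88136 / (1+0.118)^5 = 35709.74832
Total PV = 139836.54013 + 35709.74832 = 175546.28844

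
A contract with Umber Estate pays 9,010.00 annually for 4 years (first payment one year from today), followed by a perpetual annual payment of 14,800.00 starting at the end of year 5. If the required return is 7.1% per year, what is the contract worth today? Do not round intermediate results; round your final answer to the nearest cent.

188882.94

PV of 4-year annuity: 9,010.00 × [1 − (1+0.071)^−4] / 0.071 = 30450.00332
Perpetuity value at year 4: 14,800.00 / 0.071 = 208450.70423
PV of perpetuity: 208450.70423 / (1+0.071)^4 = 158432.94072
Total PV = 30450.00332 + 158432.94072 = 188882.94404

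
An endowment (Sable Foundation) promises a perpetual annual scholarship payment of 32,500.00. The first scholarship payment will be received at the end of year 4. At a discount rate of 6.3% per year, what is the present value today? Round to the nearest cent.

Value at end of year 3: C / r = 32,500.00 / 0.063 = 515,873.0159
Discount to today: PV = 515,873.0159 / (1 + 0.063)^3 = 515,873.0159 / 1.201157 = 429,480.07

429480.07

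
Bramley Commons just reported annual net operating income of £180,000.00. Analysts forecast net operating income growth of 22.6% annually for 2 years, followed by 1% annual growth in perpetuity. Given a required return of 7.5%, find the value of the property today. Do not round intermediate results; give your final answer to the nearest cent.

£4077250.52

D_1 = 220680.00000
D_2 = 270553.68000
Terminal value at year 2: TV = D_2×(1+g_2)/(r−g_2) = 273259.21680/0.065 = 4203987.95077
P_0 = D_1/(1+r)^1 + D_2/(1+r)^2 + TV/(1+r)^2
    = 205283.72093 + 234118.92266 + 3637847.87519 = 4077250.51878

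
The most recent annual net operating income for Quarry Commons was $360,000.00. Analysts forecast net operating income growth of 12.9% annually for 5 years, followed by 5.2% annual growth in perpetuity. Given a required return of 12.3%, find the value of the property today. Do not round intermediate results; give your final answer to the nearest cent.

D_1 = 406440.00000
D_2 = 458870.76000
D_3 = 518065.08804
D_4 = 584895.48440
D_5 = 660347.00188
Terminal value at year 5: TV = D_5×(1+g_2)/(r−g_2) = 694685.04598/0.071 = 9784296.42229
P_0 = D_1/(1+r)^1 + D_2/(1+r)^2 + D_3/(1+r)^3 + D_4/(1+r)^4 + D_5/(1+r)^5 + TV/(1+r)^5
    = 361923.41941 + 363857.11533 + 365801.14266 + 367755.55660 + 369720.41265 + 5478110.90290 = 7307168.54956

$7307168.55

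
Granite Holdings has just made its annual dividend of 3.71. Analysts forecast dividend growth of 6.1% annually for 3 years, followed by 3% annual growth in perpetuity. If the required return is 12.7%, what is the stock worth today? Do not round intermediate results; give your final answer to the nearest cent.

D_1 = 3.93631
D_2 = 4.17642
D_3 = 4.43119
Terminal value at year 3: TV = D_3×(1+g_2)/(r−g_2) = 4.56412/0.097 = 47.05281
P_0 = D_1/(1+r)^1 + D_2/(1+r)^2 + D_3/(1+r)^3 + TV/(1+r)^3
    = 3.49273 + 3.28819 + 3.09562 + 32.87107 = 42.74761

42.75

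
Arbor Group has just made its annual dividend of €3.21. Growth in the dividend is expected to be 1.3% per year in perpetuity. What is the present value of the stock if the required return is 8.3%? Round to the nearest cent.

€46.45

D₁ = D₀ × (1 + g) = €3.21 × 1.013 = €3.2517
Growing perpetuity: P = D₁ / (r − g) = €3.2517 / (0.083 − 0.013) = €46.45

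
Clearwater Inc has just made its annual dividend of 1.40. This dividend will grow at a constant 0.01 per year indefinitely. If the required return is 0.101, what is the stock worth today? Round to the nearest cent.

15.54

D₁ = D₀ × (1 + g) = 1.40 × 1.01 = 1.4140
Growing perpetuity: P = D₁ / (r − g) = 1.4140 / (0.101 − 0.01) = 15.54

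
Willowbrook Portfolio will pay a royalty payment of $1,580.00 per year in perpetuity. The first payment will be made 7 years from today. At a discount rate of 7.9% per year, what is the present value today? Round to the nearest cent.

$12673.64

Value at end of year 6: C / r = $1,580.00 / 0.079 = $20,000.0000
Discount to today: PV = $20,000.0000 / (1 + 0.079)^6 = $20,000.0000 / 1.578079 = $12,673.64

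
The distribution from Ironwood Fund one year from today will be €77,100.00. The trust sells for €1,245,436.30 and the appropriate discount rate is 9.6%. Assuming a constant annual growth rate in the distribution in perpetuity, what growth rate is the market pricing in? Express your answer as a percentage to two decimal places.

P = D₁/(r−g) ⇒ g = r − D₁/P = 0.096 − €77,100.00/€1,245,436.30 = 0.034094

3.41%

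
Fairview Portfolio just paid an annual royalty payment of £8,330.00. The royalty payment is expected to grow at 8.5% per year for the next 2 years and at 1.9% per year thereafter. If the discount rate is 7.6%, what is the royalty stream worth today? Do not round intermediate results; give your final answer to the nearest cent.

£168288.22

D_1 = 9038.05000
D_2 = 9806.28425
Terminal value at year 2: TV = D_2×(1+g_2)/(r−g_2) = 9992.60365/0.057 = 175308.83598
P_0 = D_1/(1+r)^1 + D_2/(1+r)^2 + TV/(1+r)^2
    = 8399.67472 + 8469.93222 + 151418.61291 = 168288.21985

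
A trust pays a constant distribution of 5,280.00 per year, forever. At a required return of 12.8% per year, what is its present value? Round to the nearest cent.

41250.00

Level perpetuity: PV = C / r = 5,280.00 / 0.128 = 41,250.00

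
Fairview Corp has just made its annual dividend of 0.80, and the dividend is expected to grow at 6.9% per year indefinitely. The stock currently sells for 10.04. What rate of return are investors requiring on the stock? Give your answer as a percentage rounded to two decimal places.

D₁ = 0.80 × 1.069 = 0.8552
P = D₁/(r − g) ⇒ r = D₁/P + g = 0.8552/10.04 + 0.069 = 0.085179 + 0.069 = 0.154179

15.42%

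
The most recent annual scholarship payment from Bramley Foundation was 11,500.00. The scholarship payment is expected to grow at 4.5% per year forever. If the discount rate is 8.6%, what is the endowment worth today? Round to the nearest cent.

D₁ = D₀ × (1 + g) = 11,500.00 × 1.045 = 12,017.5000
Growing perpetuity: P = D₁ / (r − g) = 12,017.5000 / (0.086 − 0.045) = 293,109.76

293109.76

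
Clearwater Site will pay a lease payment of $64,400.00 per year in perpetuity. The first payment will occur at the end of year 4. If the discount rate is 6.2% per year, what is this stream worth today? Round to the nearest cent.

Value at end of year 3: C / r = $64,400.00 / 0.062 = $1,038,709.6774
Discount to today: PV = $1,038,709.6774 / (1 + 0.062)^3 = $1,038,709.6774 / 1.197770 = $867,202.71

$867202.71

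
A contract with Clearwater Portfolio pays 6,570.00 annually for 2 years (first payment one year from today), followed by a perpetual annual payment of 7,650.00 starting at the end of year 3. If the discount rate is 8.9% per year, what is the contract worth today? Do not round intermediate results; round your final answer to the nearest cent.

84052.64

PV of 2-year annuity: 6,570.00 × [1 − (1+0.089)^−2] / 0.089 = 11573.05588
Perpetuity value at year 2: 7,650.00 / 0.089 = 85955.05618
PV of perpetuity: 85955.05618 / (1+0.089)^2 = 72479.58016
Total PV = 11573.05588 + 72479.58016 = 84052.63604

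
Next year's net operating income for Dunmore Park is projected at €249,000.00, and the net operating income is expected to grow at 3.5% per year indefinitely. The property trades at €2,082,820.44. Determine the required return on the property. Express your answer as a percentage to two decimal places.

P = D₁/(r − g) ⇒ r = D₁/P + g = €249,000.0000/€2,082,820.44 + 0.035 = 0.119549 + 0.035 = 0.154549

15.45%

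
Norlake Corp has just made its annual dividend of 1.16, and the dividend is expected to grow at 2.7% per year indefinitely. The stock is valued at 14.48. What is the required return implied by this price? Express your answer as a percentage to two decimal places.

10.93%

D₁ = 1.16 × 1.027 = 1.1913
P = D₁/(r − g) ⇒ r = D₁/P + g = 1.1913/14.48 + 0.027 = 0.082273 + 0.027 = 0.109273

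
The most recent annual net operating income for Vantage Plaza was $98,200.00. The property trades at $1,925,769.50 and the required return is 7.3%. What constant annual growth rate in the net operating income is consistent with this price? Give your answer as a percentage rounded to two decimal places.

P = D₀(1+g)/(r−g) ⇒ P(r−g) = D₀(1+g) ⇒ g(P+D₀) = P·r − D₀
g = (P·r − D₀)/(P + D₀) = ($1,925,769.50×0.073 − $98,200.00) / ($1,925,769.50 + $98,200.00) = 0.020940

2.09%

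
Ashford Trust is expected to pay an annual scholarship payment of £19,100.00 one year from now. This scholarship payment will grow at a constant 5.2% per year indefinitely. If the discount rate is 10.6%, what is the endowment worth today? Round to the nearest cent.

£353703.70

Growing perpetuity: P = D₁ / (r − g) = £19,100.0000 / (0.106 − 0.052) = £353,703.70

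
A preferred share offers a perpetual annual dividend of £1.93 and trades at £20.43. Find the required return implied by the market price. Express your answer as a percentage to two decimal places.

P = C/r ⇒ r = C/P = £1.93/£20.43 = 0.094469

9.45%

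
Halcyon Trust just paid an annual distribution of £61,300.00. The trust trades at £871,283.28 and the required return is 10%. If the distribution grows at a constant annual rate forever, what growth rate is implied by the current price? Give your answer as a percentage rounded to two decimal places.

P = D₀(1+g)/(r−g) ⇒ P(r−g) = D₀(1+g) ⇒ g(P+D₀) = P·r − D₀
g = (P·r − D₀)/(P + D₀) = (£871,283.28×0.1 − £61,300.00) / (£871,283.28 + £61,300.00) = 0.027695

2.77%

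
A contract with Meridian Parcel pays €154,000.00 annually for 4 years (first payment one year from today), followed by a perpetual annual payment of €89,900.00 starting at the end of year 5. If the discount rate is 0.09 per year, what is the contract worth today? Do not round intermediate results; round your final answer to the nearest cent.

€1206554.93

PV of 4-year annuity: €154,000.00 × [1 − (1+0.09)^−4] / 0.09 = 498916.86107
Perpetuity value at year 4: €89,900.00 / 0.09 = 998888.88889
PV of perpetuity: 998888.88889 / (1+0.09)^4 = 707638.07194
Total PV = 498916.86107 + 707638.07194 = 1206554.93301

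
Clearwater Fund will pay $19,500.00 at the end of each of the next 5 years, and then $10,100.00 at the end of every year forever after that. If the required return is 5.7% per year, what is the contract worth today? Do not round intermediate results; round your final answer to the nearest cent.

$217114.46

PV of 5-year annuity: $19,500.00 × [1 − (1+0.057)^−5] / 0.057 = 82815.82949
Perpetuity value at year 5: $10,100.00 / 0.057 = 177192.98246
PV of perpetuity: 177192.98246 / (1+0.057)^5 = 134298.62975
Total PV = 82815.82949 + 134298.62975 = 217114.45923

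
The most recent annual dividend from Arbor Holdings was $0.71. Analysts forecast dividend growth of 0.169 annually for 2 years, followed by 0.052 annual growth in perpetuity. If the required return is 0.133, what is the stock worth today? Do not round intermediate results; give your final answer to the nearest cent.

$11.30

D_1 = 0.82999
D_2 = 0.97026
Terminal value at year 2: TV = D_2×(1+g_2)/(r−g_2) = 1.02071/0.081 = 12.60138
P_0 = D_1/(1+r)^1 + D_2/(1+r)^2 + TV/(1+r)^2
    = 0.73256 + 0.75584 + 9.81654 = 11.30493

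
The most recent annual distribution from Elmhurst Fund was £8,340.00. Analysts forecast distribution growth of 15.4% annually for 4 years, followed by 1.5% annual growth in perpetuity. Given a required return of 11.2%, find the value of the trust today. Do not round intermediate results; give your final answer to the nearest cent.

D_1 = 9624.36000
D_2 = 11106.51144
D_3 = 12816.91420
D_4 = 14790.71899
Terminal value at year 4: TV = D_4×(1+g_2)/(r−g_2) = 15012.57977/0.097 = 154768.86365
P_0 = D_1/(1+r)^1 + D_2/(1+r)^2 + D_3/(1+r)^3 + D_4/(1+r)^4 + TV/(1+r)^4
    = 8655.00000 + 8981.89748 + 9321.14181 + 9673.19933 + 101219.55996 = 137850.79858

£137850.80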